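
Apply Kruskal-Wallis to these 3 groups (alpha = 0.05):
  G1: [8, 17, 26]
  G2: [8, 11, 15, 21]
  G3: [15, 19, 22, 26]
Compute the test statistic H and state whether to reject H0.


Step 1: Combine all N = 11 observations and assign midranks.
sorted (value, group, rank): (8,G1,1.5), (8,G2,1.5), (11,G2,3), (15,G2,4.5), (15,G3,4.5), (17,G1,6), (19,G3,7), (21,G2,8), (22,G3,9), (26,G1,10.5), (26,G3,10.5)
Step 2: Sum ranks within each group.
R_1 = 18 (n_1 = 3)
R_2 = 17 (n_2 = 4)
R_3 = 31 (n_3 = 4)
Step 3: H = 12/(N(N+1)) * sum(R_i^2/n_i) - 3(N+1)
     = 12/(11*12) * (18^2/3 + 17^2/4 + 31^2/4) - 3*12
     = 0.090909 * 420.5 - 36
     = 2.227273.
Step 4: Ties present; correction factor C = 1 - 18/(11^3 - 11) = 0.986364. Corrected H = 2.227273 / 0.986364 = 2.258065.
Step 5: Under H0, H ~ chi^2(2); p-value = 0.323346.
Step 6: alpha = 0.05. fail to reject H0.

H = 2.2581, df = 2, p = 0.323346, fail to reject H0.


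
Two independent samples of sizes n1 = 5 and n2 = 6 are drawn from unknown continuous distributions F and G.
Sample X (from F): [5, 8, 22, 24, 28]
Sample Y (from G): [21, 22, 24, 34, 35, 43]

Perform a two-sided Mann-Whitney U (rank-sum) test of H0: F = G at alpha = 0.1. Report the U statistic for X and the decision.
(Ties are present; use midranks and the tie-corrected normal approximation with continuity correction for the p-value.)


Step 1: Combine and sort all 11 observations; assign midranks.
sorted (value, group): (5,X), (8,X), (21,Y), (22,X), (22,Y), (24,X), (24,Y), (28,X), (34,Y), (35,Y), (43,Y)
ranks: 5->1, 8->2, 21->3, 22->4.5, 22->4.5, 24->6.5, 24->6.5, 28->8, 34->9, 35->10, 43->11
Step 2: Rank sum for X: R1 = 1 + 2 + 4.5 + 6.5 + 8 = 22.
Step 3: U_X = R1 - n1(n1+1)/2 = 22 - 5*6/2 = 22 - 15 = 7.
       U_Y = n1*n2 - U_X = 30 - 7 = 23.
Step 4: Ties are present, so use the tie-corrected normal approximation (with continuity correction) for the p-value.
Step 5: p-value = 0.168954; compare to alpha = 0.1. fail to reject H0.

U_X = 7, p = 0.168954, fail to reject H0 at alpha = 0.1.


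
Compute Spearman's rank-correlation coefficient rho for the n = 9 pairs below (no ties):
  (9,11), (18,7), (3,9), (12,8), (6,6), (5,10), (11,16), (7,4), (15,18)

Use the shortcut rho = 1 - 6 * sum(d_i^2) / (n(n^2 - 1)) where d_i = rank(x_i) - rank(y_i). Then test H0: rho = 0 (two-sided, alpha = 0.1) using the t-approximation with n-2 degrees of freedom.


Step 1: Rank x and y separately (midranks; no ties here).
rank(x): 9->5, 18->9, 3->1, 12->7, 6->3, 5->2, 11->6, 7->4, 15->8
rank(y): 11->7, 7->3, 9->5, 8->4, 6->2, 10->6, 16->8, 4->1, 18->9
Step 2: d_i = R_x(i) - R_y(i); compute d_i^2.
  (5-7)^2=4, (9-3)^2=36, (1-5)^2=16, (7-4)^2=9, (3-2)^2=1, (2-6)^2=16, (6-8)^2=4, (4-1)^2=9, (8-9)^2=1
sum(d^2) = 96.
Step 3: rho = 1 - 6*96 / (9*(9^2 - 1)) = 1 - 576/720 = 0.200000.
Step 4: Under H0, t = rho * sqrt((n-2)/(1-rho^2)) = 0.5401 ~ t(7).
Step 5: Two-sided p-value from the t-distribution with 7 df = 0.605901.
Step 6: alpha = 0.1. fail to reject H0.

rho = 0.2000, p = 0.605901, fail to reject H0 at alpha = 0.1.


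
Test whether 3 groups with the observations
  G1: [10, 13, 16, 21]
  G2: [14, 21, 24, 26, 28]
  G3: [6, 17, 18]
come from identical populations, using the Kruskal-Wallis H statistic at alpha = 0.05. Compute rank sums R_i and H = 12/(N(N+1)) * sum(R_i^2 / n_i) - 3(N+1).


Step 1: Combine all N = 12 observations and assign midranks.
sorted (value, group, rank): (6,G3,1), (10,G1,2), (13,G1,3), (14,G2,4), (16,G1,5), (17,G3,6), (18,G3,7), (21,G1,8.5), (21,G2,8.5), (24,G2,10), (26,G2,11), (28,G2,12)
Step 2: Sum ranks within each group.
R_1 = 18.5 (n_1 = 4)
R_2 = 45.5 (n_2 = 5)
R_3 = 14 (n_3 = 3)
Step 3: H = 12/(N(N+1)) * sum(R_i^2/n_i) - 3(N+1)
     = 12/(12*13) * (18.5^2/4 + 45.5^2/5 + 14^2/3) - 3*13
     = 0.076923 * 564.946 - 39
     = 4.457372.
Step 4: Ties present; correction factor C = 1 - 6/(12^3 - 12) = 0.996503. Corrected H = 4.457372 / 0.996503 = 4.473012.
Step 5: Under H0, H ~ chi^2(2); p-value = 0.106831.
Step 6: alpha = 0.05. fail to reject H0.

H = 4.4730, df = 2, p = 0.106831, fail to reject H0.


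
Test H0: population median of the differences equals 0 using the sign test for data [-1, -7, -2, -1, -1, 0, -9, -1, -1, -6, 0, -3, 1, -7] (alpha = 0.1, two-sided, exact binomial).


Step 1: Discard zero differences. Original n = 14; n_eff = number of nonzero differences = 12.
Nonzero differences (with sign): -1, -7, -2, -1, -1, -9, -1, -1, -6, -3, +1, -7
Step 2: Count signs: positive = 1, negative = 11.
Step 3: Under H0: P(positive) = 0.5, so the number of positives S ~ Bin(12, 0.5).
Step 4: Two-sided exact p-value = sum of Bin(12,0.5) probabilities at or below the observed probability = 0.006348.
Step 5: alpha = 0.1. reject H0.

n_eff = 12, pos = 1, neg = 11, p = 0.006348, reject H0.


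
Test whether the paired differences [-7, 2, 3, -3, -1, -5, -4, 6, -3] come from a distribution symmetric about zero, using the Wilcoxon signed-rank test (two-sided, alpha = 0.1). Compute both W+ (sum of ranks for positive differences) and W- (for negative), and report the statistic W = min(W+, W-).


Step 1: Drop any zero differences (none here) and take |d_i|.
|d| = [7, 2, 3, 3, 1, 5, 4, 6, 3]
Step 2: Midrank |d_i| (ties get averaged ranks).
ranks: |7|->9, |2|->2, |3|->4, |3|->4, |1|->1, |5|->7, |4|->6, |6|->8, |3|->4
Step 3: Attach original signs; sum ranks with positive sign and with negative sign.
W+ = 2 + 4 + 8 = 14
W- = 9 + 4 + 1 + 7 + 6 + 4 = 31
(Check: W+ + W- = 45 should equal n(n+1)/2 = 45.)
Step 4: Test statistic W = min(W+, W-) = 14.
Step 5: Ties in |d|, so use the tie-corrected normal approximation.
        E[W] = n(n+1)/4 = 9*10/4 = 22.5.
        Tie groups: |d|=3 (t=3); sum(t^3 - t) = 24.
        Var[W] = n(n+1)(2n+1)/24 - sum(t^3-t)/48 = 1710/24 - 24/48 = 70.75.
        z = (W - E[W]) / sqrt(Var[W]) = (14 - 22.5) / 8.4113 = -1.0105.
        Two-sided p = 2*Phi(z) = 0.312234.
Step 6: alpha = 0.1. fail to reject H0.

W+ = 14, W- = 31, W = min = 14, p = 0.312234, fail to reject H0.


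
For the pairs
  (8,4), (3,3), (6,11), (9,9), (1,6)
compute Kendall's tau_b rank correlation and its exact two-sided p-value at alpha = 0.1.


Step 1: Enumerate the 10 unordered pairs (i,j) with i<j and classify each by sign(x_j-x_i) * sign(y_j-y_i).
  (1,2):dx=-5,dy=-1->C; (1,3):dx=-2,dy=+7->D; (1,4):dx=+1,dy=+5->C; (1,5):dx=-7,dy=+2->D
  (2,3):dx=+3,dy=+8->C; (2,4):dx=+6,dy=+6->C; (2,5):dx=-2,dy=+3->D; (3,4):dx=+3,dy=-2->D
  (3,5):dx=-5,dy=-5->C; (4,5):dx=-8,dy=-3->C
Step 2: C = 6, D = 4, total pairs = 10.
Step 3: tau = (C - D)/(n(n-1)/2) = (6 - 4)/10 = 0.200000.
Step 4: Exact two-sided p-value (enumerate n! = 120 permutations of y under H0): p = 0.816667.
Step 5: alpha = 0.1. fail to reject H0.

tau_b = 0.2000 (C=6, D=4), p = 0.816667, fail to reject H0.


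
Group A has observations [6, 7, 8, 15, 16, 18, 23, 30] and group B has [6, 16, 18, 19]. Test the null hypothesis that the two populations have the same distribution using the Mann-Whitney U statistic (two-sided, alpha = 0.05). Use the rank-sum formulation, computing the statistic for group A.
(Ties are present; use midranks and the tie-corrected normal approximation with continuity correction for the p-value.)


Step 1: Combine and sort all 12 observations; assign midranks.
sorted (value, group): (6,X), (6,Y), (7,X), (8,X), (15,X), (16,X), (16,Y), (18,X), (18,Y), (19,Y), (23,X), (30,X)
ranks: 6->1.5, 6->1.5, 7->3, 8->4, 15->5, 16->6.5, 16->6.5, 18->8.5, 18->8.5, 19->10, 23->11, 30->12
Step 2: Rank sum for X: R1 = 1.5 + 3 + 4 + 5 + 6.5 + 8.5 + 11 + 12 = 51.5.
Step 3: U_X = R1 - n1(n1+1)/2 = 51.5 - 8*9/2 = 51.5 - 36 = 15.5.
       U_Y = n1*n2 - U_X = 32 - 15.5 = 16.5.
Step 4: Ties are present, so use the tie-corrected normal approximation (with continuity correction) for the p-value.
Step 5: p-value = 1.000000; compare to alpha = 0.05. fail to reject H0.

U_X = 15.5, p = 1.000000, fail to reject H0 at alpha = 0.05.


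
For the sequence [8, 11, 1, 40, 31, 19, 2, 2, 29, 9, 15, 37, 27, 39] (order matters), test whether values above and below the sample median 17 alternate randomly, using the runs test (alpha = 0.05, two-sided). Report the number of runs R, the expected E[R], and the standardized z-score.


Step 1: Compute median = 17; label A = above, B = below.
Labels in order: BBBAAABBABBAAA  (n_A = 7, n_B = 7)
Step 2: Count runs R = 6.
Step 3: Under H0 (random ordering), E[R] = 2*n_A*n_B/(n_A+n_B) + 1 = 2*7*7/14 + 1 = 8.0000.
        Var[R] = 2*n_A*n_B*(2*n_A*n_B - n_A - n_B) / ((n_A+n_B)^2 * (n_A+n_B-1)) = 8232/2548 = 3.2308.
        SD[R] = 1.7974.
Step 4: Continuity-corrected z = (R + 0.5 - E[R]) / SD[R] = (6 + 0.5 - 8.0000) / 1.7974 = -0.8345.
Step 5: Two-sided p-value via normal approximation = 2*(1 - Phi(|z|)) = 0.403986.
Step 6: alpha = 0.05. fail to reject H0.

R = 6, z = -0.8345, p = 0.403986, fail to reject H0.


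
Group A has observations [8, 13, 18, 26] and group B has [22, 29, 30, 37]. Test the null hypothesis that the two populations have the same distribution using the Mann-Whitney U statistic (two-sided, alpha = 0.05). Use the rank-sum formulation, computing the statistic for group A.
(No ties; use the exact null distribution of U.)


Step 1: Combine and sort all 8 observations; assign midranks.
sorted (value, group): (8,X), (13,X), (18,X), (22,Y), (26,X), (29,Y), (30,Y), (37,Y)
ranks: 8->1, 13->2, 18->3, 22->4, 26->5, 29->6, 30->7, 37->8
Step 2: Rank sum for X: R1 = 1 + 2 + 3 + 5 = 11.
Step 3: U_X = R1 - n1(n1+1)/2 = 11 - 4*5/2 = 11 - 10 = 1.
       U_Y = n1*n2 - U_X = 16 - 1 = 15.
Step 4: No ties, so the exact null distribution of U (based on enumerating the C(8,4) = 70 equally likely rank assignments) gives the two-sided p-value.
Step 5: p-value = 0.057143; compare to alpha = 0.05. fail to reject H0.

U_X = 1, p = 0.057143, fail to reject H0 at alpha = 0.05.


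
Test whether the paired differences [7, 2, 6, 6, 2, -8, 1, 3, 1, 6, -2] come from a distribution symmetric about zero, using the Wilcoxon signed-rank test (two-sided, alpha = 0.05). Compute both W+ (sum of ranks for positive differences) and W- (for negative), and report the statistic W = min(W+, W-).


Step 1: Drop any zero differences (none here) and take |d_i|.
|d| = [7, 2, 6, 6, 2, 8, 1, 3, 1, 6, 2]
Step 2: Midrank |d_i| (ties get averaged ranks).
ranks: |7|->10, |2|->4, |6|->8, |6|->8, |2|->4, |8|->11, |1|->1.5, |3|->6, |1|->1.5, |6|->8, |2|->4
Step 3: Attach original signs; sum ranks with positive sign and with negative sign.
W+ = 10 + 4 + 8 + 8 + 4 + 1.5 + 6 + 1.5 + 8 = 51
W- = 11 + 4 = 15
(Check: W+ + W- = 66 should equal n(n+1)/2 = 66.)
Step 4: Test statistic W = min(W+, W-) = 15.
Step 5: Ties in |d|, so use the tie-corrected normal approximation.
        E[W] = n(n+1)/4 = 11*12/4 = 33.
        Tie groups: |d|=1 (t=2), |d|=2 (t=3), |d|=6 (t=3); sum(t^3 - t) = 54.
        Var[W] = n(n+1)(2n+1)/24 - sum(t^3-t)/48 = 3036/24 - 54/48 = 125.375.
        z = (W - E[W]) / sqrt(Var[W]) = (15 - 33) / 11.1971 = -1.6076.
        Two-sided p = 2*Phi(z) = 0.107932.
Step 6: alpha = 0.05. fail to reject H0.

W+ = 51, W- = 15, W = min = 15, p = 0.107932, fail to reject H0.


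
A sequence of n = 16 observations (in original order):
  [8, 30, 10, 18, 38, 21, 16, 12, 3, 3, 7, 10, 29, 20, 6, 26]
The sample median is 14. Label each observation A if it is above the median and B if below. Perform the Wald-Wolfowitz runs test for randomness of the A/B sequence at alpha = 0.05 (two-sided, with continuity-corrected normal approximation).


Step 1: Compute median = 14; label A = above, B = below.
Labels in order: BABAAAABBBBBAABA  (n_A = 8, n_B = 8)
Step 2: Count runs R = 8.
Step 3: Under H0 (random ordering), E[R] = 2*n_A*n_B/(n_A+n_B) + 1 = 2*8*8/16 + 1 = 9.0000.
        Var[R] = 2*n_A*n_B*(2*n_A*n_B - n_A - n_B) / ((n_A+n_B)^2 * (n_A+n_B-1)) = 14336/3840 = 3.7333.
        SD[R] = 1.9322.
Step 4: Continuity-corrected z = (R + 0.5 - E[R]) / SD[R] = (8 + 0.5 - 9.0000) / 1.9322 = -0.2588.
Step 5: Two-sided p-value via normal approximation = 2*(1 - Phi(|z|)) = 0.795809.
Step 6: alpha = 0.05. fail to reject H0.

R = 8, z = -0.2588, p = 0.795809, fail to reject H0.


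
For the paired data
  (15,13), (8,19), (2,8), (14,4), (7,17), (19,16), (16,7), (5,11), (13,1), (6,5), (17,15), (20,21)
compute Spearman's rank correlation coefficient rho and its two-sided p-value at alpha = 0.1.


Step 1: Rank x and y separately (midranks; no ties here).
rank(x): 15->8, 8->5, 2->1, 14->7, 7->4, 19->11, 16->9, 5->2, 13->6, 6->3, 17->10, 20->12
rank(y): 13->7, 19->11, 8->5, 4->2, 17->10, 16->9, 7->4, 11->6, 1->1, 5->3, 15->8, 21->12
Step 2: d_i = R_x(i) - R_y(i); compute d_i^2.
  (8-7)^2=1, (5-11)^2=36, (1-5)^2=16, (7-2)^2=25, (4-10)^2=36, (11-9)^2=4, (9-4)^2=25, (2-6)^2=16, (6-1)^2=25, (3-3)^2=0, (10-8)^2=4, (12-12)^2=0
sum(d^2) = 188.
Step 3: rho = 1 - 6*188 / (12*(12^2 - 1)) = 1 - 1128/1716 = 0.342657.
Step 4: Under H0, t = rho * sqrt((n-2)/(1-rho^2)) = 1.1534 ~ t(10).
Step 5: Two-sided p-value from the t-distribution with 10 df = 0.275567.
Step 6: alpha = 0.1. fail to reject H0.

rho = 0.3427, p = 0.275567, fail to reject H0 at alpha = 0.1.


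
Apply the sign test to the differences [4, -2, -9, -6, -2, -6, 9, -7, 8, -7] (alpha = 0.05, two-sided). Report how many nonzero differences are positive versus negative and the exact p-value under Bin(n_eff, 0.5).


Step 1: Discard zero differences. Original n = 10; n_eff = number of nonzero differences = 10.
Nonzero differences (with sign): +4, -2, -9, -6, -2, -6, +9, -7, +8, -7
Step 2: Count signs: positive = 3, negative = 7.
Step 3: Under H0: P(positive) = 0.5, so the number of positives S ~ Bin(10, 0.5).
Step 4: Two-sided exact p-value = sum of Bin(10,0.5) probabilities at or below the observed probability = 0.343750.
Step 5: alpha = 0.05. fail to reject H0.

n_eff = 10, pos = 3, neg = 7, p = 0.343750, fail to reject H0.


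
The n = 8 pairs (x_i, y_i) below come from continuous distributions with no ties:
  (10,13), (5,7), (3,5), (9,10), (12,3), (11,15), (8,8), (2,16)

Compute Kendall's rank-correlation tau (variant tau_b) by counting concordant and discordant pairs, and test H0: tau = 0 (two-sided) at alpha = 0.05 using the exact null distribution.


Step 1: Enumerate the 28 unordered pairs (i,j) with i<j and classify each by sign(x_j-x_i) * sign(y_j-y_i).
  (1,2):dx=-5,dy=-6->C; (1,3):dx=-7,dy=-8->C; (1,4):dx=-1,dy=-3->C; (1,5):dx=+2,dy=-10->D
  (1,6):dx=+1,dy=+2->C; (1,7):dx=-2,dy=-5->C; (1,8):dx=-8,dy=+3->D; (2,3):dx=-2,dy=-2->C
  (2,4):dx=+4,dy=+3->C; (2,5):dx=+7,dy=-4->D; (2,6):dx=+6,dy=+8->C; (2,7):dx=+3,dy=+1->C
  (2,8):dx=-3,dy=+9->D; (3,4):dx=+6,dy=+5->C; (3,5):dx=+9,dy=-2->D; (3,6):dx=+8,dy=+10->C
  (3,7):dx=+5,dy=+3->C; (3,8):dx=-1,dy=+11->D; (4,5):dx=+3,dy=-7->D; (4,6):dx=+2,dy=+5->C
  (4,7):dx=-1,dy=-2->C; (4,8):dx=-7,dy=+6->D; (5,6):dx=-1,dy=+12->D; (5,7):dx=-4,dy=+5->D
  (5,8):dx=-10,dy=+13->D; (6,7):dx=-3,dy=-7->C; (6,8):dx=-9,dy=+1->D; (7,8):dx=-6,dy=+8->D
Step 2: C = 15, D = 13, total pairs = 28.
Step 3: tau = (C - D)/(n(n-1)/2) = (15 - 13)/28 = 0.071429.
Step 4: Exact two-sided p-value (enumerate n! = 40320 permutations of y under H0): p = 0.904861.
Step 5: alpha = 0.05. fail to reject H0.

tau_b = 0.0714 (C=15, D=13), p = 0.904861, fail to reject H0.


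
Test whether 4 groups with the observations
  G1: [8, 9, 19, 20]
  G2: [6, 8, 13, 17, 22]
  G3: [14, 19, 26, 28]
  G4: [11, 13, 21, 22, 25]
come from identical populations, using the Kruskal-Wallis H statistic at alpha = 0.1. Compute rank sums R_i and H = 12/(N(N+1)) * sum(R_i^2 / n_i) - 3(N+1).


Step 1: Combine all N = 18 observations and assign midranks.
sorted (value, group, rank): (6,G2,1), (8,G1,2.5), (8,G2,2.5), (9,G1,4), (11,G4,5), (13,G2,6.5), (13,G4,6.5), (14,G3,8), (17,G2,9), (19,G1,10.5), (19,G3,10.5), (20,G1,12), (21,G4,13), (22,G2,14.5), (22,G4,14.5), (25,G4,16), (26,G3,17), (28,G3,18)
Step 2: Sum ranks within each group.
R_1 = 29 (n_1 = 4)
R_2 = 33.5 (n_2 = 5)
R_3 = 53.5 (n_3 = 4)
R_4 = 55 (n_4 = 5)
Step 3: H = 12/(N(N+1)) * sum(R_i^2/n_i) - 3(N+1)
     = 12/(18*19) * (29^2/4 + 33.5^2/5 + 53.5^2/4 + 55^2/5) - 3*19
     = 0.035088 * 1755.26 - 57
     = 4.588158.
Step 4: Ties present; correction factor C = 1 - 24/(18^3 - 18) = 0.995872. Corrected H = 4.588158 / 0.995872 = 4.607176.
Step 5: Under H0, H ~ chi^2(3); p-value = 0.202927.
Step 6: alpha = 0.1. fail to reject H0.

H = 4.6072, df = 3, p = 0.202927, fail to reject H0.


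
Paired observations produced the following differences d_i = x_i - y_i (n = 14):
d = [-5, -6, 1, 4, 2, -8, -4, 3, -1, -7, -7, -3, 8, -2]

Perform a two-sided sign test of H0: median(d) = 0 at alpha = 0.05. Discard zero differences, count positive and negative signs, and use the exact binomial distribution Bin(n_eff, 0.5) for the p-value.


Step 1: Discard zero differences. Original n = 14; n_eff = number of nonzero differences = 14.
Nonzero differences (with sign): -5, -6, +1, +4, +2, -8, -4, +3, -1, -7, -7, -3, +8, -2
Step 2: Count signs: positive = 5, negative = 9.
Step 3: Under H0: P(positive) = 0.5, so the number of positives S ~ Bin(14, 0.5).
Step 4: Two-sided exact p-value = sum of Bin(14,0.5) probabilities at or below the observed probability = 0.423950.
Step 5: alpha = 0.05. fail to reject H0.

n_eff = 14, pos = 5, neg = 9, p = 0.423950, fail to reject H0.


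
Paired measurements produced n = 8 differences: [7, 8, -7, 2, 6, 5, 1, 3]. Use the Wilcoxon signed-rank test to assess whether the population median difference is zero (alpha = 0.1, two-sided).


Step 1: Drop any zero differences (none here) and take |d_i|.
|d| = [7, 8, 7, 2, 6, 5, 1, 3]
Step 2: Midrank |d_i| (ties get averaged ranks).
ranks: |7|->6.5, |8|->8, |7|->6.5, |2|->2, |6|->5, |5|->4, |1|->1, |3|->3
Step 3: Attach original signs; sum ranks with positive sign and with negative sign.
W+ = 6.5 + 8 + 2 + 5 + 4 + 1 + 3 = 29.5
W- = 6.5 = 6.5
(Check: W+ + W- = 36 should equal n(n+1)/2 = 36.)
Step 4: Test statistic W = min(W+, W-) = 6.5.
Step 5: Ties in |d|, so use the tie-corrected normal approximation.
        E[W] = n(n+1)/4 = 8*9/4 = 18.
        Tie groups: |d|=7 (t=2); sum(t^3 - t) = 6.
        Var[W] = n(n+1)(2n+1)/24 - sum(t^3-t)/48 = 1224/24 - 6/48 = 50.875.
        z = (W - E[W]) / sqrt(Var[W]) = (6.5 - 18) / 7.1327 = -1.6123.
        Two-sided p = 2*Phi(z) = 0.106897.
Step 6: alpha = 0.1. fail to reject H0.

W+ = 29.5, W- = 6.5, W = min = 6.5, p = 0.106897, fail to reject H0.


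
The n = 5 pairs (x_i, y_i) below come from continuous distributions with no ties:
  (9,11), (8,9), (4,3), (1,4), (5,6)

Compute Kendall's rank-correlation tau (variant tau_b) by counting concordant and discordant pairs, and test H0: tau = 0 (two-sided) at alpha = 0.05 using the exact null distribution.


Step 1: Enumerate the 10 unordered pairs (i,j) with i<j and classify each by sign(x_j-x_i) * sign(y_j-y_i).
  (1,2):dx=-1,dy=-2->C; (1,3):dx=-5,dy=-8->C; (1,4):dx=-8,dy=-7->C; (1,5):dx=-4,dy=-5->C
  (2,3):dx=-4,dy=-6->C; (2,4):dx=-7,dy=-5->C; (2,5):dx=-3,dy=-3->C; (3,4):dx=-3,dy=+1->D
  (3,5):dx=+1,dy=+3->C; (4,5):dx=+4,dy=+2->C
Step 2: C = 9, D = 1, total pairs = 10.
Step 3: tau = (C - D)/(n(n-1)/2) = (9 - 1)/10 = 0.800000.
Step 4: Exact two-sided p-value (enumerate n! = 120 permutations of y under H0): p = 0.083333.
Step 5: alpha = 0.05. fail to reject H0.

tau_b = 0.8000 (C=9, D=1), p = 0.083333, fail to reject H0.


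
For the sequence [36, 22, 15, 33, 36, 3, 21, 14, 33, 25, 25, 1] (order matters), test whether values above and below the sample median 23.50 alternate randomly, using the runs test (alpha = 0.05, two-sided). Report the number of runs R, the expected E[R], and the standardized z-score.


Step 1: Compute median = 23.50; label A = above, B = below.
Labels in order: ABBAABBBAAAB  (n_A = 6, n_B = 6)
Step 2: Count runs R = 6.
Step 3: Under H0 (random ordering), E[R] = 2*n_A*n_B/(n_A+n_B) + 1 = 2*6*6/12 + 1 = 7.0000.
        Var[R] = 2*n_A*n_B*(2*n_A*n_B - n_A - n_B) / ((n_A+n_B)^2 * (n_A+n_B-1)) = 4320/1584 = 2.7273.
        SD[R] = 1.6514.
Step 4: Continuity-corrected z = (R + 0.5 - E[R]) / SD[R] = (6 + 0.5 - 7.0000) / 1.6514 = -0.3028.
Step 5: Two-sided p-value via normal approximation = 2*(1 - Phi(|z|)) = 0.762069.
Step 6: alpha = 0.05. fail to reject H0.

R = 6, z = -0.3028, p = 0.762069, fail to reject H0.


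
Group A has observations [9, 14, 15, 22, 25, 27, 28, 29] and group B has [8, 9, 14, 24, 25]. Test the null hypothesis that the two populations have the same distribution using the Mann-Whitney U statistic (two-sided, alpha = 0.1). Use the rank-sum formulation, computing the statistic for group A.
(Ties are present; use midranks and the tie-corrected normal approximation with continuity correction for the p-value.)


Step 1: Combine and sort all 13 observations; assign midranks.
sorted (value, group): (8,Y), (9,X), (9,Y), (14,X), (14,Y), (15,X), (22,X), (24,Y), (25,X), (25,Y), (27,X), (28,X), (29,X)
ranks: 8->1, 9->2.5, 9->2.5, 14->4.5, 14->4.5, 15->6, 22->7, 24->8, 25->9.5, 25->9.5, 27->11, 28->12, 29->13
Step 2: Rank sum for X: R1 = 2.5 + 4.5 + 6 + 7 + 9.5 + 11 + 12 + 13 = 65.5.
Step 3: U_X = R1 - n1(n1+1)/2 = 65.5 - 8*9/2 = 65.5 - 36 = 29.5.
       U_Y = n1*n2 - U_X = 40 - 29.5 = 10.5.
Step 4: Ties are present, so use the tie-corrected normal approximation (with continuity correction) for the p-value.
Step 5: p-value = 0.185859; compare to alpha = 0.1. fail to reject H0.

U_X = 29.5, p = 0.185859, fail to reject H0 at alpha = 0.1.


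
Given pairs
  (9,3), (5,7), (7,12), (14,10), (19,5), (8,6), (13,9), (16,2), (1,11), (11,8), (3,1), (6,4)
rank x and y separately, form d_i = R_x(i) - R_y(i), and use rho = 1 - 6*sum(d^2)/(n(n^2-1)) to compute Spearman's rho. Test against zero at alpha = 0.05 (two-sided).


Step 1: Rank x and y separately (midranks; no ties here).
rank(x): 9->7, 5->3, 7->5, 14->10, 19->12, 8->6, 13->9, 16->11, 1->1, 11->8, 3->2, 6->4
rank(y): 3->3, 7->7, 12->12, 10->10, 5->5, 6->6, 9->9, 2->2, 11->11, 8->8, 1->1, 4->4
Step 2: d_i = R_x(i) - R_y(i); compute d_i^2.
  (7-3)^2=16, (3-7)^2=16, (5-12)^2=49, (10-10)^2=0, (12-5)^2=49, (6-6)^2=0, (9-9)^2=0, (11-2)^2=81, (1-11)^2=100, (8-8)^2=0, (2-1)^2=1, (4-4)^2=0
sum(d^2) = 312.
Step 3: rho = 1 - 6*312 / (12*(12^2 - 1)) = 1 - 1872/1716 = -0.090909.
Step 4: Under H0, t = rho * sqrt((n-2)/(1-rho^2)) = -0.2887 ~ t(10).
Step 5: Two-sided p-value from the t-distribution with 10 df = 0.778725.
Step 6: alpha = 0.05. fail to reject H0.

rho = -0.0909, p = 0.778725, fail to reject H0 at alpha = 0.05.


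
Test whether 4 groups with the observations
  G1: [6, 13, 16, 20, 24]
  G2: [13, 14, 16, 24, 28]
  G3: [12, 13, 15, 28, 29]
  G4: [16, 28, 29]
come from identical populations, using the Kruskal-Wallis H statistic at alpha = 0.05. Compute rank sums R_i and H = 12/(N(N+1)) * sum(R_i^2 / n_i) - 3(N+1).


Step 1: Combine all N = 18 observations and assign midranks.
sorted (value, group, rank): (6,G1,1), (12,G3,2), (13,G1,4), (13,G2,4), (13,G3,4), (14,G2,6), (15,G3,7), (16,G1,9), (16,G2,9), (16,G4,9), (20,G1,11), (24,G1,12.5), (24,G2,12.5), (28,G2,15), (28,G3,15), (28,G4,15), (29,G3,17.5), (29,G4,17.5)
Step 2: Sum ranks within each group.
R_1 = 37.5 (n_1 = 5)
R_2 = 46.5 (n_2 = 5)
R_3 = 45.5 (n_3 = 5)
R_4 = 41.5 (n_4 = 3)
Step 3: H = 12/(N(N+1)) * sum(R_i^2/n_i) - 3(N+1)
     = 12/(18*19) * (37.5^2/5 + 46.5^2/5 + 45.5^2/5 + 41.5^2/3) - 3*19
     = 0.035088 * 1701.83 - 57
     = 2.713450.
Step 4: Ties present; correction factor C = 1 - 84/(18^3 - 18) = 0.985552. Corrected H = 2.713450 / 0.985552 = 2.753229.
Step 5: Under H0, H ~ chi^2(3); p-value = 0.431257.
Step 6: alpha = 0.05. fail to reject H0.

H = 2.7532, df = 3, p = 0.431257, fail to reject H0.


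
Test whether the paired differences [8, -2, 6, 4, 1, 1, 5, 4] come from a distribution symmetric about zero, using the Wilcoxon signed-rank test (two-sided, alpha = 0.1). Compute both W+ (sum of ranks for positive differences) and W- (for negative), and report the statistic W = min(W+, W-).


Step 1: Drop any zero differences (none here) and take |d_i|.
|d| = [8, 2, 6, 4, 1, 1, 5, 4]
Step 2: Midrank |d_i| (ties get averaged ranks).
ranks: |8|->8, |2|->3, |6|->7, |4|->4.5, |1|->1.5, |1|->1.5, |5|->6, |4|->4.5
Step 3: Attach original signs; sum ranks with positive sign and with negative sign.
W+ = 8 + 7 + 4.5 + 1.5 + 1.5 + 6 + 4.5 = 33
W- = 3 = 3
(Check: W+ + W- = 36 should equal n(n+1)/2 = 36.)
Step 4: Test statistic W = min(W+, W-) = 3.
Step 5: Ties in |d|, so use the tie-corrected normal approximation.
        E[W] = n(n+1)/4 = 8*9/4 = 18.
        Tie groups: |d|=1 (t=2), |d|=4 (t=2); sum(t^3 - t) = 12.
        Var[W] = n(n+1)(2n+1)/24 - sum(t^3-t)/48 = 1224/24 - 12/48 = 50.75.
        z = (W - E[W]) / sqrt(Var[W]) = (3 - 18) / 7.1239 = -2.1056.
        Two-sided p = 2*Phi(z) = 0.035240.
Step 6: alpha = 0.1. reject H0.

W+ = 33, W- = 3, W = min = 3, p = 0.035240, reject H0.


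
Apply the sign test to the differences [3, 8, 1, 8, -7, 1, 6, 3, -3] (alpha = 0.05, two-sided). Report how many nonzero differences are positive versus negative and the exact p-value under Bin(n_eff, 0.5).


Step 1: Discard zero differences. Original n = 9; n_eff = number of nonzero differences = 9.
Nonzero differences (with sign): +3, +8, +1, +8, -7, +1, +6, +3, -3
Step 2: Count signs: positive = 7, negative = 2.
Step 3: Under H0: P(positive) = 0.5, so the number of positives S ~ Bin(9, 0.5).
Step 4: Two-sided exact p-value = sum of Bin(9,0.5) probabilities at or below the observed probability = 0.179688.
Step 5: alpha = 0.05. fail to reject H0.

n_eff = 9, pos = 7, neg = 2, p = 0.179688, fail to reject H0.


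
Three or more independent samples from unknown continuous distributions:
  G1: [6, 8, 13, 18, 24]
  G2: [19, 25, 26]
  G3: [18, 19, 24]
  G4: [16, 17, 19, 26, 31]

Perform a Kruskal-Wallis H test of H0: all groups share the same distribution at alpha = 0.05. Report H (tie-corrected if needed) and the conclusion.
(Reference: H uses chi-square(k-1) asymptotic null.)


Step 1: Combine all N = 16 observations and assign midranks.
sorted (value, group, rank): (6,G1,1), (8,G1,2), (13,G1,3), (16,G4,4), (17,G4,5), (18,G1,6.5), (18,G3,6.5), (19,G2,9), (19,G3,9), (19,G4,9), (24,G1,11.5), (24,G3,11.5), (25,G2,13), (26,G2,14.5), (26,G4,14.5), (31,G4,16)
Step 2: Sum ranks within each group.
R_1 = 24 (n_1 = 5)
R_2 = 36.5 (n_2 = 3)
R_3 = 27 (n_3 = 3)
R_4 = 48.5 (n_4 = 5)
Step 3: H = 12/(N(N+1)) * sum(R_i^2/n_i) - 3(N+1)
     = 12/(16*17) * (24^2/5 + 36.5^2/3 + 27^2/3 + 48.5^2/5) - 3*17
     = 0.044118 * 1272.73 - 51
     = 5.150000.
Step 4: Ties present; correction factor C = 1 - 42/(16^3 - 16) = 0.989706. Corrected H = 5.150000 / 0.989706 = 5.203566.
Step 5: Under H0, H ~ chi^2(3); p-value = 0.157484.
Step 6: alpha = 0.05. fail to reject H0.

H = 5.2036, df = 3, p = 0.157484, fail to reject H0.


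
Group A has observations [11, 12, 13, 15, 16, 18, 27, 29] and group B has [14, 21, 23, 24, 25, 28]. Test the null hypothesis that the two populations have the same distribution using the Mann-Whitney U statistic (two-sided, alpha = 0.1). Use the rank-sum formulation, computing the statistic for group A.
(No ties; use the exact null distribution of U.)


Step 1: Combine and sort all 14 observations; assign midranks.
sorted (value, group): (11,X), (12,X), (13,X), (14,Y), (15,X), (16,X), (18,X), (21,Y), (23,Y), (24,Y), (25,Y), (27,X), (28,Y), (29,X)
ranks: 11->1, 12->2, 13->3, 14->4, 15->5, 16->6, 18->7, 21->8, 23->9, 24->10, 25->11, 27->12, 28->13, 29->14
Step 2: Rank sum for X: R1 = 1 + 2 + 3 + 5 + 6 + 7 + 12 + 14 = 50.
Step 3: U_X = R1 - n1(n1+1)/2 = 50 - 8*9/2 = 50 - 36 = 14.
       U_Y = n1*n2 - U_X = 48 - 14 = 34.
Step 4: No ties, so the exact null distribution of U (based on enumerating the C(14,8) = 3003 equally likely rank assignments) gives the two-sided p-value.
Step 5: p-value = 0.228438; compare to alpha = 0.1. fail to reject H0.

U_X = 14, p = 0.228438, fail to reject H0 at alpha = 0.1.


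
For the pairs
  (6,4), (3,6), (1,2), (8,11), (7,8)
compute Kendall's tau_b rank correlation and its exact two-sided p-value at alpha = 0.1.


Step 1: Enumerate the 10 unordered pairs (i,j) with i<j and classify each by sign(x_j-x_i) * sign(y_j-y_i).
  (1,2):dx=-3,dy=+2->D; (1,3):dx=-5,dy=-2->C; (1,4):dx=+2,dy=+7->C; (1,5):dx=+1,dy=+4->C
  (2,3):dx=-2,dy=-4->C; (2,4):dx=+5,dy=+5->C; (2,5):dx=+4,dy=+2->C; (3,4):dx=+7,dy=+9->C
  (3,5):dx=+6,dy=+6->C; (4,5):dx=-1,dy=-3->C
Step 2: C = 9, D = 1, total pairs = 10.
Step 3: tau = (C - D)/(n(n-1)/2) = (9 - 1)/10 = 0.800000.
Step 4: Exact two-sided p-value (enumerate n! = 120 permutations of y under H0): p = 0.083333.
Step 5: alpha = 0.1. reject H0.

tau_b = 0.8000 (C=9, D=1), p = 0.083333, reject H0.


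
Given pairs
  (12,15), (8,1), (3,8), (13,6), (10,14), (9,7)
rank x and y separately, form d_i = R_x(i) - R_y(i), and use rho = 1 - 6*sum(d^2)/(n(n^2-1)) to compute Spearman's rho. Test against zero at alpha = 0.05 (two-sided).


Step 1: Rank x and y separately (midranks; no ties here).
rank(x): 12->5, 8->2, 3->1, 13->6, 10->4, 9->3
rank(y): 15->6, 1->1, 8->4, 6->2, 14->5, 7->3
Step 2: d_i = R_x(i) - R_y(i); compute d_i^2.
  (5-6)^2=1, (2-1)^2=1, (1-4)^2=9, (6-2)^2=16, (4-5)^2=1, (3-3)^2=0
sum(d^2) = 28.
Step 3: rho = 1 - 6*28 / (6*(6^2 - 1)) = 1 - 168/210 = 0.200000.
Step 4: Under H0, t = rho * sqrt((n-2)/(1-rho^2)) = 0.4082 ~ t(4).
Step 5: Two-sided p-value from the t-distribution with 4 df = 0.704000.
Step 6: alpha = 0.05. fail to reject H0.

rho = 0.2000, p = 0.704000, fail to reject H0 at alpha = 0.05.


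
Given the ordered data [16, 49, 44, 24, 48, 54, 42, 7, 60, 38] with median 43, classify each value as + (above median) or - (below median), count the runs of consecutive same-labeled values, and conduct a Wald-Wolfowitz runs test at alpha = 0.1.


Step 1: Compute median = 43; label A = above, B = below.
Labels in order: BAABAABBAB  (n_A = 5, n_B = 5)
Step 2: Count runs R = 7.
Step 3: Under H0 (random ordering), E[R] = 2*n_A*n_B/(n_A+n_B) + 1 = 2*5*5/10 + 1 = 6.0000.
        Var[R] = 2*n_A*n_B*(2*n_A*n_B - n_A - n_B) / ((n_A+n_B)^2 * (n_A+n_B-1)) = 2000/900 = 2.2222.
        SD[R] = 1.4907.
Step 4: Continuity-corrected z = (R - 0.5 - E[R]) / SD[R] = (7 - 0.5 - 6.0000) / 1.4907 = 0.3354.
Step 5: Two-sided p-value via normal approximation = 2*(1 - Phi(|z|)) = 0.737316.
Step 6: alpha = 0.1. fail to reject H0.

R = 7, z = 0.3354, p = 0.737316, fail to reject H0.


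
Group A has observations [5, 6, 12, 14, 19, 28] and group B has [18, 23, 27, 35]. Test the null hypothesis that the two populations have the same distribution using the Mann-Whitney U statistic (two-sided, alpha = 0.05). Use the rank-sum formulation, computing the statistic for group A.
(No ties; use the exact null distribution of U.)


Step 1: Combine and sort all 10 observations; assign midranks.
sorted (value, group): (5,X), (6,X), (12,X), (14,X), (18,Y), (19,X), (23,Y), (27,Y), (28,X), (35,Y)
ranks: 5->1, 6->2, 12->3, 14->4, 18->5, 19->6, 23->7, 27->8, 28->9, 35->10
Step 2: Rank sum for X: R1 = 1 + 2 + 3 + 4 + 6 + 9 = 25.
Step 3: U_X = R1 - n1(n1+1)/2 = 25 - 6*7/2 = 25 - 21 = 4.
       U_Y = n1*n2 - U_X = 24 - 4 = 20.
Step 4: No ties, so the exact null distribution of U (based on enumerating the C(10,6) = 210 equally likely rank assignments) gives the two-sided p-value.
Step 5: p-value = 0.114286; compare to alpha = 0.05. fail to reject H0.

U_X = 4, p = 0.114286, fail to reject H0 at alpha = 0.05.


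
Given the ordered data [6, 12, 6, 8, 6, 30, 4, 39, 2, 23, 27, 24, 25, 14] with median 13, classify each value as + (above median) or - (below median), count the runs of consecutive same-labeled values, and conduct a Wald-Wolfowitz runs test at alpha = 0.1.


Step 1: Compute median = 13; label A = above, B = below.
Labels in order: BBBBBABABAAAAA  (n_A = 7, n_B = 7)
Step 2: Count runs R = 6.
Step 3: Under H0 (random ordering), E[R] = 2*n_A*n_B/(n_A+n_B) + 1 = 2*7*7/14 + 1 = 8.0000.
        Var[R] = 2*n_A*n_B*(2*n_A*n_B - n_A - n_B) / ((n_A+n_B)^2 * (n_A+n_B-1)) = 8232/2548 = 3.2308.
        SD[R] = 1.7974.
Step 4: Continuity-corrected z = (R + 0.5 - E[R]) / SD[R] = (6 + 0.5 - 8.0000) / 1.7974 = -0.8345.
Step 5: Two-sided p-value via normal approximation = 2*(1 - Phi(|z|)) = 0.403986.
Step 6: alpha = 0.1. fail to reject H0.

R = 6, z = -0.8345, p = 0.403986, fail to reject H0.


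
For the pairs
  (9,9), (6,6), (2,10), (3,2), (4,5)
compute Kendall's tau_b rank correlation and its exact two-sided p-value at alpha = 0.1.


Step 1: Enumerate the 10 unordered pairs (i,j) with i<j and classify each by sign(x_j-x_i) * sign(y_j-y_i).
  (1,2):dx=-3,dy=-3->C; (1,3):dx=-7,dy=+1->D; (1,4):dx=-6,dy=-7->C; (1,5):dx=-5,dy=-4->C
  (2,3):dx=-4,dy=+4->D; (2,4):dx=-3,dy=-4->C; (2,5):dx=-2,dy=-1->C; (3,4):dx=+1,dy=-8->D
  (3,5):dx=+2,dy=-5->D; (4,5):dx=+1,dy=+3->C
Step 2: C = 6, D = 4, total pairs = 10.
Step 3: tau = (C - D)/(n(n-1)/2) = (6 - 4)/10 = 0.200000.
Step 4: Exact two-sided p-value (enumerate n! = 120 permutations of y under H0): p = 0.816667.
Step 5: alpha = 0.1. fail to reject H0.

tau_b = 0.2000 (C=6, D=4), p = 0.816667, fail to reject H0.


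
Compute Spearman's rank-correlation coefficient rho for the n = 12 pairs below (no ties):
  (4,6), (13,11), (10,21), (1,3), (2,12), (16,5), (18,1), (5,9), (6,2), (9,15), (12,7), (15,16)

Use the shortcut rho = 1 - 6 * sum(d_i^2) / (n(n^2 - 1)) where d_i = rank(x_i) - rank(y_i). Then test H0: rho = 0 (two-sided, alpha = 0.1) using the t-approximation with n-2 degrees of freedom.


Step 1: Rank x and y separately (midranks; no ties here).
rank(x): 4->3, 13->9, 10->7, 1->1, 2->2, 16->11, 18->12, 5->4, 6->5, 9->6, 12->8, 15->10
rank(y): 6->5, 11->8, 21->12, 3->3, 12->9, 5->4, 1->1, 9->7, 2->2, 15->10, 7->6, 16->11
Step 2: d_i = R_x(i) - R_y(i); compute d_i^2.
  (3-5)^2=4, (9-8)^2=1, (7-12)^2=25, (1-3)^2=4, (2-9)^2=49, (11-4)^2=49, (12-1)^2=121, (4-7)^2=9, (5-2)^2=9, (6-10)^2=16, (8-6)^2=4, (10-11)^2=1
sum(d^2) = 292.
Step 3: rho = 1 - 6*292 / (12*(12^2 - 1)) = 1 - 1752/1716 = -0.020979.
Step 4: Under H0, t = rho * sqrt((n-2)/(1-rho^2)) = -0.0664 ~ t(10).
Step 5: Two-sided p-value from the t-distribution with 10 df = 0.948402.
Step 6: alpha = 0.1. fail to reject H0.

rho = -0.0210, p = 0.948402, fail to reject H0 at alpha = 0.1.


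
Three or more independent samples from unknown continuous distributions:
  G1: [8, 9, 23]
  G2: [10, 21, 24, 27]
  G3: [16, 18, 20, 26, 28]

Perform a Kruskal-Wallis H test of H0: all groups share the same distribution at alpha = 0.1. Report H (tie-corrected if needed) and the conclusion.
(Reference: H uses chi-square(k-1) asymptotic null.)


Step 1: Combine all N = 12 observations and assign midranks.
sorted (value, group, rank): (8,G1,1), (9,G1,2), (10,G2,3), (16,G3,4), (18,G3,5), (20,G3,6), (21,G2,7), (23,G1,8), (24,G2,9), (26,G3,10), (27,G2,11), (28,G3,12)
Step 2: Sum ranks within each group.
R_1 = 11 (n_1 = 3)
R_2 = 30 (n_2 = 4)
R_3 = 37 (n_3 = 5)
Step 3: H = 12/(N(N+1)) * sum(R_i^2/n_i) - 3(N+1)
     = 12/(12*13) * (11^2/3 + 30^2/4 + 37^2/5) - 3*13
     = 0.076923 * 539.133 - 39
     = 2.471795.
Step 4: No ties, so H is used without correction.
Step 5: Under H0, H ~ chi^2(2); p-value = 0.290574.
Step 6: alpha = 0.1. fail to reject H0.

H = 2.4718, df = 2, p = 0.290574, fail to reject H0.


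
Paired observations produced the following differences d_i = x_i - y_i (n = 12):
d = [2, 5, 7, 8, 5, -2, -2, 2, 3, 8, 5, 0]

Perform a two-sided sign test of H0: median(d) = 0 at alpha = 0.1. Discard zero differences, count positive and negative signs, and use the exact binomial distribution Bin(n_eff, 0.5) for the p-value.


Step 1: Discard zero differences. Original n = 12; n_eff = number of nonzero differences = 11.
Nonzero differences (with sign): +2, +5, +7, +8, +5, -2, -2, +2, +3, +8, +5
Step 2: Count signs: positive = 9, negative = 2.
Step 3: Under H0: P(positive) = 0.5, so the number of positives S ~ Bin(11, 0.5).
Step 4: Two-sided exact p-value = sum of Bin(11,0.5) probabilities at or below the observed probability = 0.065430.
Step 5: alpha = 0.1. reject H0.

n_eff = 11, pos = 9, neg = 2, p = 0.065430, reject H0.


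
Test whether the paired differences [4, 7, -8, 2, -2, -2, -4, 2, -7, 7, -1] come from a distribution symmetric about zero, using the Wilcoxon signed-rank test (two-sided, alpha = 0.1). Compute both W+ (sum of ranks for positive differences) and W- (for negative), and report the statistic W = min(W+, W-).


Step 1: Drop any zero differences (none here) and take |d_i|.
|d| = [4, 7, 8, 2, 2, 2, 4, 2, 7, 7, 1]
Step 2: Midrank |d_i| (ties get averaged ranks).
ranks: |4|->6.5, |7|->9, |8|->11, |2|->3.5, |2|->3.5, |2|->3.5, |4|->6.5, |2|->3.5, |7|->9, |7|->9, |1|->1
Step 3: Attach original signs; sum ranks with positive sign and with negative sign.
W+ = 6.5 + 9 + 3.5 + 3.5 + 9 = 31.5
W- = 11 + 3.5 + 3.5 + 6.5 + 9 + 1 = 34.5
(Check: W+ + W- = 66 should equal n(n+1)/2 = 66.)
Step 4: Test statistic W = min(W+, W-) = 31.5.
Step 5: Ties in |d|, so use the tie-corrected normal approximation.
        E[W] = n(n+1)/4 = 11*12/4 = 33.
        Tie groups: |d|=2 (t=4), |d|=4 (t=2), |d|=7 (t=3); sum(t^3 - t) = 90.
        Var[W] = n(n+1)(2n+1)/24 - sum(t^3-t)/48 = 3036/24 - 90/48 = 124.625.
        z = (W - E[W]) / sqrt(Var[W]) = (31.5 - 33) / 11.1636 = -0.1344.
        Two-sided p = 2*Phi(z) = 0.893113.
Step 6: alpha = 0.1. fail to reject H0.

W+ = 31.5, W- = 34.5, W = min = 31.5, p = 0.893113, fail to reject H0.


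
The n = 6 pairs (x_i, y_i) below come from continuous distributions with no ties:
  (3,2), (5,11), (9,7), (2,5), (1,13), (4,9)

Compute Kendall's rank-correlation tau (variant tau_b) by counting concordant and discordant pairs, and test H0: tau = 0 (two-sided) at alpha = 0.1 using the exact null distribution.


Step 1: Enumerate the 15 unordered pairs (i,j) with i<j and classify each by sign(x_j-x_i) * sign(y_j-y_i).
  (1,2):dx=+2,dy=+9->C; (1,3):dx=+6,dy=+5->C; (1,4):dx=-1,dy=+3->D; (1,5):dx=-2,dy=+11->D
  (1,6):dx=+1,dy=+7->C; (2,3):dx=+4,dy=-4->D; (2,4):dx=-3,dy=-6->C; (2,5):dx=-4,dy=+2->D
  (2,6):dx=-1,dy=-2->C; (3,4):dx=-7,dy=-2->C; (3,5):dx=-8,dy=+6->D; (3,6):dx=-5,dy=+2->D
  (4,5):dx=-1,dy=+8->D; (4,6):dx=+2,dy=+4->C; (5,6):dx=+3,dy=-4->D
Step 2: C = 7, D = 8, total pairs = 15.
Step 3: tau = (C - D)/(n(n-1)/2) = (7 - 8)/15 = -0.066667.
Step 4: Exact two-sided p-value (enumerate n! = 720 permutations of y under H0): p = 1.000000.
Step 5: alpha = 0.1. fail to reject H0.

tau_b = -0.0667 (C=7, D=8), p = 1.000000, fail to reject H0.


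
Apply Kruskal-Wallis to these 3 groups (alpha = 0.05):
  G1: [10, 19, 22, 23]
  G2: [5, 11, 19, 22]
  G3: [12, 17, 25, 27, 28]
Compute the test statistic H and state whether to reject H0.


Step 1: Combine all N = 13 observations and assign midranks.
sorted (value, group, rank): (5,G2,1), (10,G1,2), (11,G2,3), (12,G3,4), (17,G3,5), (19,G1,6.5), (19,G2,6.5), (22,G1,8.5), (22,G2,8.5), (23,G1,10), (25,G3,11), (27,G3,12), (28,G3,13)
Step 2: Sum ranks within each group.
R_1 = 27 (n_1 = 4)
R_2 = 19 (n_2 = 4)
R_3 = 45 (n_3 = 5)
Step 3: H = 12/(N(N+1)) * sum(R_i^2/n_i) - 3(N+1)
     = 12/(13*14) * (27^2/4 + 19^2/4 + 45^2/5) - 3*14
     = 0.065934 * 677.5 - 42
     = 2.670330.
Step 4: Ties present; correction factor C = 1 - 12/(13^3 - 13) = 0.994505. Corrected H = 2.670330 / 0.994505 = 2.685083.
Step 5: Under H0, H ~ chi^2(2); p-value = 0.261181.
Step 6: alpha = 0.05. fail to reject H0.

H = 2.6851, df = 2, p = 0.261181, fail to reject H0.


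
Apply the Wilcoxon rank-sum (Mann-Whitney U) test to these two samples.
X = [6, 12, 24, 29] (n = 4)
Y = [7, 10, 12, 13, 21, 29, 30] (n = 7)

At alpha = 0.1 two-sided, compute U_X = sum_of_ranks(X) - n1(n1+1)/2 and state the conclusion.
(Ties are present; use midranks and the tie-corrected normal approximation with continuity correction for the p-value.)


Step 1: Combine and sort all 11 observations; assign midranks.
sorted (value, group): (6,X), (7,Y), (10,Y), (12,X), (12,Y), (13,Y), (21,Y), (24,X), (29,X), (29,Y), (30,Y)
ranks: 6->1, 7->2, 10->3, 12->4.5, 12->4.5, 13->6, 21->7, 24->8, 29->9.5, 29->9.5, 30->11
Step 2: Rank sum for X: R1 = 1 + 4.5 + 8 + 9.5 = 23.
Step 3: U_X = R1 - n1(n1+1)/2 = 23 - 4*5/2 = 23 - 10 = 13.
       U_Y = n1*n2 - U_X = 28 - 13 = 15.
Step 4: Ties are present, so use the tie-corrected normal approximation (with continuity correction) for the p-value.
Step 5: p-value = 0.924376; compare to alpha = 0.1. fail to reject H0.

U_X = 13, p = 0.924376, fail to reject H0 at alpha = 0.1.


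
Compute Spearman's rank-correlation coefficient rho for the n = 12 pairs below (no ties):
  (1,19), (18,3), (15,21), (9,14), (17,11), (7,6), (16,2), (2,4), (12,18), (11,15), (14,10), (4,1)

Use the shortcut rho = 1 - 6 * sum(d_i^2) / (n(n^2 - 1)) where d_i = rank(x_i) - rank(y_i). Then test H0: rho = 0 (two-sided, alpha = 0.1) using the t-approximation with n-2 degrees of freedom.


Step 1: Rank x and y separately (midranks; no ties here).
rank(x): 1->1, 18->12, 15->9, 9->5, 17->11, 7->4, 16->10, 2->2, 12->7, 11->6, 14->8, 4->3
rank(y): 19->11, 3->3, 21->12, 14->8, 11->7, 6->5, 2->2, 4->4, 18->10, 15->9, 10->6, 1->1
Step 2: d_i = R_x(i) - R_y(i); compute d_i^2.
  (1-11)^2=100, (12-3)^2=81, (9-12)^2=9, (5-8)^2=9, (11-7)^2=16, (4-5)^2=1, (10-2)^2=64, (2-4)^2=4, (7-10)^2=9, (6-9)^2=9, (8-6)^2=4, (3-1)^2=4
sum(d^2) = 310.
Step 3: rho = 1 - 6*310 / (12*(12^2 - 1)) = 1 - 1860/1716 = -0.083916.
Step 4: Under H0, t = rho * sqrt((n-2)/(1-rho^2)) = -0.2663 ~ t(10).
Step 5: Two-sided p-value from the t-distribution with 10 df = 0.795415.
Step 6: alpha = 0.1. fail to reject H0.

rho = -0.0839, p = 0.795415, fail to reject H0 at alpha = 0.1.
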